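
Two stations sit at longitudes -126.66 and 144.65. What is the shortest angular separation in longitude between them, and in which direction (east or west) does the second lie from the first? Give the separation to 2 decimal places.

Raw difference: 144.65 − -126.66 = 271.31°.
Normalise into (−180°, 180°]: 271.31° − 360° = -88.69°.
Negative ⇒ the second point lies to the west; separation 88.69°.

88.69° west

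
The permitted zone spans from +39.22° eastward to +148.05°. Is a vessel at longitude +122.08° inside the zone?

Band width going east from +39.22° to +148.05°: ((148.05 − 39.22) mod 360) = 108.83°.
Offset of +122.08° east of the west edge: ((122.08 − 39.22) mod 360) = 82.86°.
82.86° ≤ 108.83° ⇒ inside.

Yes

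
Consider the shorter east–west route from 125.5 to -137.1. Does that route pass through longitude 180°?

Yes

Naïve |-137.1 − 125.5| = 262.6° > 180°, so the shorter arc goes the other way round — across 180°.
Signed shortest Δλ = ((-137.1 − 125.5 + 180) mod 360) − 180 = 97.4°.
Going east by 97.4° from +125.5° passes through 180° before reaching -137.1°.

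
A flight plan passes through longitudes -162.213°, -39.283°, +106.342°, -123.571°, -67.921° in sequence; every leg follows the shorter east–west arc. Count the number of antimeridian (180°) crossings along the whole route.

1

Leg 1: -162.213° → -39.283°, shortest Δλ = 122.93° (east) — does not cross 180°.
Leg 2: -39.283° → +106.342°, shortest Δλ = 145.625° (east) — does not cross 180°.
Leg 3: +106.342° → -123.571°, shortest Δλ = 130.087° (east) — crosses 180°.
Leg 4: -123.571° → -67.921°, shortest Δλ = 55.65° (east) — does not cross 180°.
Total crossings: 1.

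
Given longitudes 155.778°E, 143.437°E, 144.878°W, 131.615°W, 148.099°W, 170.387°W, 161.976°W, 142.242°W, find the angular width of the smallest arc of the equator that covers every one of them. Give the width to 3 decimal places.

Sort the longitudes: -170.387°, -161.976°, -148.099°, -144.878°, -142.242°, -131.615°, +143.437°, +155.778°.
Eastward gaps between consecutive values (wrapping around): 8.411°, 13.877°, 3.221°, 2.636°, 10.627°, 275.052°, 12.341°, 33.835°.
Largest gap = 275.052° ⇒ minimal covering band is its complement: 360° − 275.052° = 84.948°.
Band runs from +143.437° eastward to -131.615°, crossing the antimeridian.

84.948°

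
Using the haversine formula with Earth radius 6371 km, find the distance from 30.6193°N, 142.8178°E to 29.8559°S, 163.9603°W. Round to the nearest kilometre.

Δλ = -163.9603 − 142.8178 = -306.7781°; wrapped into (−180°, 180°]: 53.2219°.
Δφ = -29.8559 − 30.6193 = -60.4752°.
a = sin²(Δφ/2) + cos φ₁ · cos φ₂ · sin²(Δλ/2) = 0.403350.
c = 2·atan2(√a, √(1−a)) = 1.37627 rad → d = 6371·c ≈ 8768.22 km.

8768 km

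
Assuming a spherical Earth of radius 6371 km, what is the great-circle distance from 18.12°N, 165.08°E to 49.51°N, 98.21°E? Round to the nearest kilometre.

Δλ = 98.21 − 165.08 = -66.87°.
Δφ = 49.51 − 18.12 = 31.39°.
a = sin²(Δφ/2) + cos φ₁ · cos φ₂ · sin²(Δλ/2) = 0.260529.
c = 2·atan2(√a, √(1−a)) = 1.07135 rad → d = 6371·c ≈ 6825.56 km.

6826 km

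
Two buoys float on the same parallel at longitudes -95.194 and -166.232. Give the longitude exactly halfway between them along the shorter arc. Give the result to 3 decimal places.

-130.713°

Signed shortest Δλ from -95.194° to -166.232° is -71.038°.
Midpoint longitude = -95.194° + (-71.038°)/2 = -95.194° − 35.519° = -130.713°.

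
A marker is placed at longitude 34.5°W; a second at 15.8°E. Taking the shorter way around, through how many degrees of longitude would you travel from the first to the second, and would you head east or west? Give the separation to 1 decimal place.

50.3° east

Raw difference: 15.8 − -34.5 = 50.3°.
Normalise into (−180°, 180°]: 50.3° stays 50.3°.
Positive ⇒ the second point lies to the east; separation 50.3°.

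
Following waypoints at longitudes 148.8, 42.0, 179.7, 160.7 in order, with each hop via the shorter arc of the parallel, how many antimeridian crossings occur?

Leg 1: +148.8° → +42.0°, shortest Δλ = -106.8° (west) — does not cross 180°.
Leg 2: +42.0° → +179.7°, shortest Δλ = 137.7° (east) — does not cross 180°.
Leg 3: +179.7° → +160.7°, shortest Δλ = -19.0° (west) — does not cross 180°.
Total crossings: 0.

0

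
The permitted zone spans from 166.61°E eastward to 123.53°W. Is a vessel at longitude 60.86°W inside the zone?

No

Band width going east from +166.61° to -123.53°: ((-123.53 − 166.61) mod 360) = 69.86°.
Offset of -60.86° east of the west edge: ((-60.86 − 166.61) mod 360) = 132.53°.
132.53° > 69.86° ⇒ outside.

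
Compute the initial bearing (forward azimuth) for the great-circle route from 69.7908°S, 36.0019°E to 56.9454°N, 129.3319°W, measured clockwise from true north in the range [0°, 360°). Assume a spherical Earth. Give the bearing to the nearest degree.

Δλ = -129.3319 − 36.0019 = -165.3338°.
θ = atan2( sin Δλ · cos φ₂ , cos φ₁ · sin φ₂ − sin φ₁ · cos φ₂ · cos Δλ )
  = atan2(-0.13810, -0.20564) = -146.117° → normalised to [0°, 360°): 213.883°.

214°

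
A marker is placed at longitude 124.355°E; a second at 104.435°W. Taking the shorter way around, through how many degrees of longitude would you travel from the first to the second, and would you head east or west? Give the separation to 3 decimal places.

131.210° east

Raw difference: -104.435 − 124.355 = -228.79°.
Normalise into (−180°, 180°]: -228.79° + 360° = 131.21°.
Positive ⇒ the second point lies to the east; separation 131.210°.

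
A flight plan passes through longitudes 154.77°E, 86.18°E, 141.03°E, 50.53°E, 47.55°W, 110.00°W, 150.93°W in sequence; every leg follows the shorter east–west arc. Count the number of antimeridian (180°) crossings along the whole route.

0

Leg 1: +154.77° → +86.18°, shortest Δλ = -68.59° (west) — does not cross 180°.
Leg 2: +86.18° → +141.03°, shortest Δλ = 54.85° (east) — does not cross 180°.
Leg 3: +141.03° → +50.53°, shortest Δλ = -90.5° (west) — does not cross 180°.
Leg 4: +50.53° → -47.55°, shortest Δλ = -98.08° (west) — does not cross 180°.
Leg 5: -47.55° → -110.00°, shortest Δλ = -62.45° (west) — does not cross 180°.
Leg 6: -110.00° → -150.93°, shortest Δλ = -40.93° (west) — does not cross 180°.
Total crossings: 0.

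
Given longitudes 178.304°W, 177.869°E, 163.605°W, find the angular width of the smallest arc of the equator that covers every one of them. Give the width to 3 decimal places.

Sort the longitudes: -178.304°, -163.605°, +177.869°.
Eastward gaps between consecutive values (wrapping around): 14.699°, 341.474°, 3.827°.
Largest gap = 341.474° ⇒ minimal covering band is its complement: 360° − 341.474° = 18.526°.
Band runs from +177.869° eastward to -163.605°, crossing the antimeridian.

18.526°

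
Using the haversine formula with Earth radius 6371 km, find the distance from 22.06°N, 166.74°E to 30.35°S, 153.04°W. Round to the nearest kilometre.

7240 km

Δλ = -153.04 − 166.74 = -319.78°; wrapped into (−180°, 180°]: 40.22°.
Δφ = -30.35 − 22.06 = -52.41°.
a = sin²(Δφ/2) + cos φ₁ · cos φ₂ · sin²(Δλ/2) = 0.289542.
c = 2·atan2(√a, √(1−a)) = 1.13634 rad → d = 6371·c ≈ 7239.63 km.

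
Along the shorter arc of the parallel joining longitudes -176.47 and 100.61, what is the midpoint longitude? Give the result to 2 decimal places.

+142.07°

Signed shortest Δλ from -176.47° to +100.61° is -82.92°.
Midpoint longitude = -176.47° + (-82.92°)/2 = -176.47° − 41.46° = -217.93°.
Normalise into (−180°, 180°]: +142.07°.
(The naïve average (-176.47 + +100.61)/2 = -37.93° is on the wrong side of the globe.)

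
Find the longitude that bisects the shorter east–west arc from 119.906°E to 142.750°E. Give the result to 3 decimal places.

131.328°E

Signed shortest Δλ from +119.906° to +142.750° is +22.844°.
Midpoint longitude = +119.906° + (+22.844°)/2 = +119.906° + 11.422° = +131.328°.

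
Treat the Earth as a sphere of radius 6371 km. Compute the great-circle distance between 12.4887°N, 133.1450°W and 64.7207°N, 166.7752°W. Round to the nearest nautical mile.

3430 nmi

Δλ = -166.7752 − -133.1450 = -33.6302°.
Δφ = 64.7207 − 12.4887 = 52.2320°.
a = sin²(Δφ/2) + cos φ₁ · cos φ₂ · sin²(Δλ/2) = 0.228658.
c = 2·atan2(√a, √(1−a)) = 0.99717 rad → d = 6371·c ≈ 6352.95 km ≈ 3430.32 nmi.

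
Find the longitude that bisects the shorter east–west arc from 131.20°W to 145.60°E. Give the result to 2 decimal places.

Signed shortest Δλ from -131.20° to +145.60° is -83.20°.
Midpoint longitude = -131.20° + (-83.20°)/2 = -131.20° − 41.60° = -172.80°.
(The naïve average (-131.20 + +145.60)/2 = 7.2° is on the wrong side of the globe.)

172.80°W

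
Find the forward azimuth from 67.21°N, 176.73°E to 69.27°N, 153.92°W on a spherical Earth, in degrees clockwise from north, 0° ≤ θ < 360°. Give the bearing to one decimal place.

65.8°

Δλ = -153.92 − 176.73 = -330.65°; wrapped into (−180°, 180°]: 29.35°.
θ = atan2( sin Δλ · cos φ₂ , cos φ₁ · sin φ₂ − sin φ₁ · cos φ₂ · cos Δλ )
  = atan2(0.17349, 0.07783) = 65.838° → normalised to [0°, 360°): 65.838°.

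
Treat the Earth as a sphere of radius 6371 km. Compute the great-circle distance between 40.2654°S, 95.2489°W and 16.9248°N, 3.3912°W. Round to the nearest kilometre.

Δλ = -3.3912 − -95.2489 = 91.8577°.
Δφ = 16.9248 − -40.2654 = 57.1902°.
a = sin²(Δφ/2) + cos φ₁ · cos φ₂ · sin²(Δλ/2) = 0.605911.
c = 2·atan2(√a, √(1−a)) = 1.78424 rad → d = 6371·c ≈ 11367.36 km.

11367 km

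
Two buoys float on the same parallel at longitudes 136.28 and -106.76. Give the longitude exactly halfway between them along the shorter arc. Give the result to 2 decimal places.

Signed shortest Δλ from +136.28° to -106.76° is +116.96°.
Midpoint longitude = +136.28° + (+116.96°)/2 = +136.28° + 58.48° = +194.76°.
Normalise into (−180°, 180°]: -165.24°.
(The naïve average (+136.28 + -106.76)/2 = 14.76° is on the wrong side of the globe.)

-165.24°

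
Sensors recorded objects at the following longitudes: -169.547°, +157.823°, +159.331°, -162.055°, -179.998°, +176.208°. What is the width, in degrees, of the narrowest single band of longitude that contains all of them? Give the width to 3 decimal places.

40.122°

Sort the longitudes: -179.998°, -169.547°, -162.055°, +157.823°, +159.331°, +176.208°.
Eastward gaps between consecutive values (wrapping around): 10.451°, 7.492°, 319.878°, 1.508°, 16.877°, 3.794°.
Largest gap = 319.878° ⇒ minimal covering band is its complement: 360° − 319.878° = 40.122°.
Band runs from +157.823° eastward to -162.055°, crossing the antimeridian.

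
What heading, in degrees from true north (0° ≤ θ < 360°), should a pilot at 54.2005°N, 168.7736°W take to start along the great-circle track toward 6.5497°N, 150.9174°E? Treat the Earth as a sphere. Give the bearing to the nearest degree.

Δλ = 150.9174 − -168.7736 = 319.6910°; wrapped into (−180°, 180°]: -40.3090°.
θ = atan2( sin Δλ · cos φ₂ , cos φ₁ · sin φ₂ − sin φ₁ · cos φ₂ · cos Δλ )
  = atan2(-0.64269, -0.54774) = -130.440° → normalised to [0°, 360°): 229.560°.

230°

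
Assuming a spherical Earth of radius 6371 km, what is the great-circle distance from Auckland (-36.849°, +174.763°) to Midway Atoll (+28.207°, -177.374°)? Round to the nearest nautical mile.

3931 nmi

Δλ = -177.374 − 174.763 = -352.137°; wrapped into (−180°, 180°]: 7.863°.
Δφ = 28.207 − -36.849 = 65.056°.
a = sin²(Δφ/2) + cos φ₁ · cos φ₂ · sin²(Δλ/2) = 0.292449.
c = 2·atan2(√a, √(1−a)) = 1.14274 rad → d = 6371·c ≈ 7280.41 km ≈ 3931.10 nmi.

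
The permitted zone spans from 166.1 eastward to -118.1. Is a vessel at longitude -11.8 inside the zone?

Band width going east from +166.1° to -118.1°: ((-118.1 − 166.1) mod 360) = 75.8°.
Offset of -11.8° east of the west edge: ((-11.8 − 166.1) mod 360) = 182.1°.
182.1° > 75.8° ⇒ outside.

No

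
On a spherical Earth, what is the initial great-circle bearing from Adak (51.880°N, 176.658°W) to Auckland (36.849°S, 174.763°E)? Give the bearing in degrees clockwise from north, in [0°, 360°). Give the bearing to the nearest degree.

Δλ = 174.763 − -176.658 = 351.421°; wrapped into (−180°, 180°]: -8.579°.
θ = atan2( sin Δλ · cos φ₂ , cos φ₁ · sin φ₂ − sin φ₁ · cos φ₂ · cos Δλ )
  = atan2(-0.11937, -0.99271) = -173.143° → normalised to [0°, 360°): 186.857°.

187°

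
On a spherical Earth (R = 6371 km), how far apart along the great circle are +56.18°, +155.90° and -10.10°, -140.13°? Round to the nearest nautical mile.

Δλ = -140.13 − 155.90 = -296.03°; wrapped into (−180°, 180°]: 63.97°.
Δφ = -10.10 − 56.18 = -66.28°.
a = sin²(Δφ/2) + cos φ₁ · cos φ₂ · sin²(Δλ/2) = 0.452613.
c = 2·atan2(√a, √(1−a)) = 1.47588 rad → d = 6371·c ≈ 9402.83 km ≈ 5077.12 nmi.

5077 nmi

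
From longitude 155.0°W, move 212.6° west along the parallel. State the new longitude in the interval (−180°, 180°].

7.6°W

Start at -155.0°; shift −212.6° → -367.6°.
-367.6° lies outside (−180°, 180°]; add 360° → -7.6°.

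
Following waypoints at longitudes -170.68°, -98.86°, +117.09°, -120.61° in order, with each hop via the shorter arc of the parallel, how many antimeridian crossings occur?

Leg 1: -170.68° → -98.86°, shortest Δλ = 71.82° (east) — does not cross 180°.
Leg 2: -98.86° → +117.09°, shortest Δλ = -144.05° (west) — crosses 180°.
Leg 3: +117.09° → -120.61°, shortest Δλ = 122.3° (east) — crosses 180°.
Total crossings: 2.

2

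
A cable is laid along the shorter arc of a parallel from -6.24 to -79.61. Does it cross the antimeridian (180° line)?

Signed shortest Δλ = ((-79.61 − -6.24 + 180) mod 360) − 180 = -73.37°.
Going west by 73.37° from -6.24° reaches -79.61° without touching 180°.

No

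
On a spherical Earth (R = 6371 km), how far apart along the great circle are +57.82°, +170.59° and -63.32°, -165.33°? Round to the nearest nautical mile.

7358 nmi

Δλ = -165.33 − 170.59 = -335.92°; wrapped into (−180°, 180°]: 24.08°.
Δφ = -63.32 − 57.82 = -121.14°.
a = sin²(Δφ/2) + cos φ₁ · cos φ₂ · sin²(Δλ/2) = 0.768971.
c = 2·atan2(√a, √(1−a)) = 2.13879 rad → d = 6371·c ≈ 13626.23 km ≈ 7357.57 nmi.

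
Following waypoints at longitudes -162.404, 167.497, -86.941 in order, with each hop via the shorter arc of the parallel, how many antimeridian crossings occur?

2

Leg 1: -162.404° → +167.497°, shortest Δλ = -30.099° (west) — crosses 180°.
Leg 2: +167.497° → -86.941°, shortest Δλ = 105.562° (east) — crosses 180°.
Total crossings: 2.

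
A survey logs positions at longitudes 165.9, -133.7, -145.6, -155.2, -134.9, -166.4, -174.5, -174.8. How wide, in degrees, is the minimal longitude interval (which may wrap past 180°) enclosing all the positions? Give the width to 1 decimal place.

60.4°

Sort the longitudes: -174.8°, -174.5°, -166.4°, -155.2°, -145.6°, -134.9°, -133.7°, +165.9°.
Eastward gaps between consecutive values (wrapping around): 0.3°, 8.1°, 11.2°, 9.6°, 10.7°, 1.2°, 299.6°, 19.3°.
Largest gap = 299.6° ⇒ minimal covering band is its complement: 360° − 299.6° = 60.4°.
Band runs from +165.9° eastward to -133.7°, crossing the antimeridian.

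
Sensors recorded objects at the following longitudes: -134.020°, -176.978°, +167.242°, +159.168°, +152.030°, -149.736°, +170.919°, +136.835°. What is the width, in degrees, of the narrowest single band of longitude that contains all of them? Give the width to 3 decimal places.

Sort the longitudes: -176.978°, -149.736°, -134.020°, +136.835°, +152.030°, +159.168°, +167.242°, +170.919°.
Eastward gaps between consecutive values (wrapping around): 27.242°, 15.716°, 270.855°, 15.195°, 7.138°, 8.074°, 3.677°, 12.103°.
Largest gap = 270.855° ⇒ minimal covering band is its complement: 360° − 270.855° = 89.145°.
Band runs from +136.835° eastward to -134.020°, crossing the antimeridian.

89.145°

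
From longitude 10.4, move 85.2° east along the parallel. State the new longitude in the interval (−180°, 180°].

Start at +10.4°; shift +85.2° → +95.6°.
+95.6° already lies in (−180°, 180°].

+95.6°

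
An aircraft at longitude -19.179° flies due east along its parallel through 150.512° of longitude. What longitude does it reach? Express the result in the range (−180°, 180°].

Start at -19.179°; shift +150.512° → +131.333°.
+131.333° already lies in (−180°, 180°].

+131.333°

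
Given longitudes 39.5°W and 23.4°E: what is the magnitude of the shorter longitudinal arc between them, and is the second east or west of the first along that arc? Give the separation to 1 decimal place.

Raw difference: 23.4 − -39.5 = 62.9°.
Normalise into (−180°, 180°]: 62.9° stays 62.9°.
Positive ⇒ the second point lies to the east; separation 62.9°.

62.9° east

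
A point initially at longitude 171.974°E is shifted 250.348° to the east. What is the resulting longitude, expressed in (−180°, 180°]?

62.322°E

Start at +171.974°; shift +250.348° → +422.322°.
+422.322° lies outside (−180°, 180°]; subtract 360° → +62.322°.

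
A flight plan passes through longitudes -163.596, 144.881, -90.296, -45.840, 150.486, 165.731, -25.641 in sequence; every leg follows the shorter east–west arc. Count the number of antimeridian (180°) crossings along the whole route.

4

Leg 1: -163.596° → +144.881°, shortest Δλ = -51.523° (west) — crosses 180°.
Leg 2: +144.881° → -90.296°, shortest Δλ = 124.823° (east) — crosses 180°.
Leg 3: -90.296° → -45.840°, shortest Δλ = 44.456° (east) — does not cross 180°.
Leg 4: -45.840° → +150.486°, shortest Δλ = -163.674° (west) — crosses 180°.
Leg 5: +150.486° → +165.731°, shortest Δλ = 15.245° (east) — does not cross 180°.
Leg 6: +165.731° → -25.641°, shortest Δλ = 168.628° (east) — crosses 180°.
Total crossings: 4.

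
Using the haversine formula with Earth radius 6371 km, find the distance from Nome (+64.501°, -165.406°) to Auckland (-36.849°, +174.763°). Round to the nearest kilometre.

Δλ = 174.763 − -165.406 = 340.169°; wrapped into (−180°, 180°]: -19.831°.
Δφ = -36.849 − 64.501 = -101.350°.
a = sin²(Δφ/2) + cos φ₁ · cos φ₂ · sin²(Δλ/2) = 0.608616.
c = 2·atan2(√a, √(1−a)) = 1.78977 rad → d = 6371·c ≈ 11402.64 km.

11403 km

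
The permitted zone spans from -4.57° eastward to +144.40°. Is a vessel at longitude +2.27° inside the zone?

Yes

Band width going east from -4.57° to +144.40°: ((144.40 − -4.57) mod 360) = 148.97°.
Offset of +2.27° east of the west edge: ((2.27 − -4.57) mod 360) = 6.84°.
6.84° ≤ 148.97° ⇒ inside.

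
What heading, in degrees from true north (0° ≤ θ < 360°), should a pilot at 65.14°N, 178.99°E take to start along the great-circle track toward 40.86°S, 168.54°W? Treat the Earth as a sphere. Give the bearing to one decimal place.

Δλ = -168.54 − 178.99 = -347.53°; wrapped into (−180°, 180°]: 12.47°.
θ = atan2( sin Δλ · cos φ₂ , cos φ₁ · sin φ₂ − sin φ₁ · cos φ₂ · cos Δλ )
  = atan2(0.16331, -0.94507) = 170.196° → normalised to [0°, 360°): 170.196°.

170.2°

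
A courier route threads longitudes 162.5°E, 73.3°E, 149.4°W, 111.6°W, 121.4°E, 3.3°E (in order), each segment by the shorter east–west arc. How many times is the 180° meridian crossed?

2

Leg 1: +162.5° → +73.3°, shortest Δλ = -89.2° (west) — does not cross 180°.
Leg 2: +73.3° → -149.4°, shortest Δλ = 137.3° (east) — crosses 180°.
Leg 3: -149.4° → -111.6°, shortest Δλ = 37.8° (east) — does not cross 180°.
Leg 4: -111.6° → +121.4°, shortest Δλ = -127.0° (west) — crosses 180°.
Leg 5: +121.4° → +3.3°, shortest Δλ = -118.1° (west) — does not cross 180°.
Total crossings: 2.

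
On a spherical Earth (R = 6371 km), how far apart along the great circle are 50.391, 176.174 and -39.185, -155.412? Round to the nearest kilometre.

Δλ = -155.412 − 176.174 = -331.586°; wrapped into (−180°, 180°]: 28.414°.
Δφ = -39.185 − 50.391 = -89.576°.
a = sin²(Δφ/2) + cos φ₁ · cos φ₂ · sin²(Δλ/2) = 0.526066.
c = 2·atan2(√a, √(1−a)) = 1.62295 rad → d = 6371·c ≈ 10339.82 km.

10340 km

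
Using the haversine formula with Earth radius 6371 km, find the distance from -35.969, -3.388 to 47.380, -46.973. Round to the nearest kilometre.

10232 km

Δλ = -46.973 − -3.388 = -43.585°.
Δφ = 47.380 − -35.969 = 83.349°.
a = sin²(Δφ/2) + cos φ₁ · cos φ₂ · sin²(Δλ/2) = 0.517621.
c = 2·atan2(√a, √(1−a)) = 1.60604 rad → d = 6371·c ≈ 10232.11 km.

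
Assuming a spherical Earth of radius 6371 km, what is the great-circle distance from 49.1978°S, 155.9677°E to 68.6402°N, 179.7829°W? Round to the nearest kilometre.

13255 km

Δλ = -179.7829 − 155.9677 = -335.7506°; wrapped into (−180°, 180°]: 24.2494°.
Δφ = 68.6402 − -49.1978 = 117.8380°.
a = sin²(Δφ/2) + cos φ₁ · cos φ₂ · sin²(Δλ/2) = 0.743986.
c = 2·atan2(√a, √(1−a)) = 2.08056 rad → d = 6371·c ≈ 13255.26 km.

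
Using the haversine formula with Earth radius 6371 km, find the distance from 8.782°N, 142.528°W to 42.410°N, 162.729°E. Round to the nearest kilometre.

6492 km

Δλ = 162.729 − -142.528 = 305.257°; wrapped into (−180°, 180°]: -54.743°.
Δφ = 42.410 − 8.782 = 33.628°.
a = sin²(Δφ/2) + cos φ₁ · cos φ₂ · sin²(Δλ/2) = 0.237913.
c = 2·atan2(√a, √(1−a)) = 1.01905 rad → d = 6371·c ≈ 6492.38 km.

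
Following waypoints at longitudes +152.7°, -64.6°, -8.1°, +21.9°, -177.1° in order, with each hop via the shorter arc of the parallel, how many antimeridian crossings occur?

2

Leg 1: +152.7° → -64.6°, shortest Δλ = 142.7° (east) — crosses 180°.
Leg 2: -64.6° → -8.1°, shortest Δλ = 56.5° (east) — does not cross 180°.
Leg 3: -8.1° → +21.9°, shortest Δλ = 30.0° (east) — does not cross 180°.
Leg 4: +21.9° → -177.1°, shortest Δλ = 161.0° (east) — crosses 180°.
Total crossings: 2.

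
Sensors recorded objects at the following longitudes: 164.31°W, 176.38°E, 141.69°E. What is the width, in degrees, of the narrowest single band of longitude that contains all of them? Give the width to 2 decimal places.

Sort the longitudes: -164.31°, +141.69°, +176.38°.
Eastward gaps between consecutive values (wrapping around): 306.00°, 34.69°, 19.31°.
Largest gap = 306.00° ⇒ minimal covering band is its complement: 360° − 306.00° = 54.00°.
Band runs from +141.69° eastward to -164.31°, crossing the antimeridian.

54.00°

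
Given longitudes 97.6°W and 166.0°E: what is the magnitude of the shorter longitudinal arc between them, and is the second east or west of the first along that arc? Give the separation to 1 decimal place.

Raw difference: 166.0 − -97.6 = 263.6°.
Normalise into (−180°, 180°]: 263.6° − 360° = -96.4°.
Negative ⇒ the second point lies to the west; separation 96.4°.

96.4° west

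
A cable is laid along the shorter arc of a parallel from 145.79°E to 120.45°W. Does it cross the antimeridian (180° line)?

Yes

Naïve |-120.45 − 145.79| = 266.24° > 180°, so the shorter arc goes the other way round — across 180°.
Signed shortest Δλ = ((-120.45 − 145.79 + 180) mod 360) − 180 = 93.76°.
Going east by 93.76° from +145.79° passes through 180° before reaching -120.45°.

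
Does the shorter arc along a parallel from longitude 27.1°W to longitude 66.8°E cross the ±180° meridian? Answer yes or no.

Signed shortest Δλ = ((66.8 − -27.1 + 180) mod 360) − 180 = 93.9°.
Going east by 93.9° from -27.1° reaches +66.8° without touching 180°.

No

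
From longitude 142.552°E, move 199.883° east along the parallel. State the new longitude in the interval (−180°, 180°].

Start at +142.552°; shift +199.883° → +342.435°.
+342.435° lies outside (−180°, 180°]; subtract 360° → -17.565°.

17.565°W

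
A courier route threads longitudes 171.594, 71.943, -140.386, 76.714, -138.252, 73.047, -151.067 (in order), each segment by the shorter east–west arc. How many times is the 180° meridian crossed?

5

Leg 1: +171.594° → +71.943°, shortest Δλ = -99.651° (west) — does not cross 180°.
Leg 2: +71.943° → -140.386°, shortest Δλ = 147.671° (east) — crosses 180°.
Leg 3: -140.386° → +76.714°, shortest Δλ = -142.9° (west) — crosses 180°.
Leg 4: +76.714° → -138.252°, shortest Δλ = 145.034° (east) — crosses 180°.
Leg 5: -138.252° → +73.047°, shortest Δλ = -148.701° (west) — crosses 180°.
Leg 6: +73.047° → -151.067°, shortest Δλ = 135.886° (east) — crosses 180°.
Total crossings: 5.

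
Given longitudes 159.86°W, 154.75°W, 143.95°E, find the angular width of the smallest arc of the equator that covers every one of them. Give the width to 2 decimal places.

Sort the longitudes: -159.86°, -154.75°, +143.95°.
Eastward gaps between consecutive values (wrapping around): 5.11°, 298.70°, 56.19°.
Largest gap = 298.70° ⇒ minimal covering band is its complement: 360° − 298.70° = 61.30°.
Band runs from +143.95° eastward to -154.75°, crossing the antimeridian.

61.30°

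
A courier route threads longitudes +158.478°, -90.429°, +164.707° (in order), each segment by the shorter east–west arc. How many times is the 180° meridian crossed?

2

Leg 1: +158.478° → -90.429°, shortest Δλ = 111.093° (east) — crosses 180°.
Leg 2: -90.429° → +164.707°, shortest Δλ = -104.864° (west) — crosses 180°.
Total crossings: 2.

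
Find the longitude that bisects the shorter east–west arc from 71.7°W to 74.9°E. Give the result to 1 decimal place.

1.6°E

Signed shortest Δλ from -71.7° to +74.9° is +146.6°.
Midpoint longitude = -71.7° + (+146.6°)/2 = -71.7° + 73.3° = +1.6°.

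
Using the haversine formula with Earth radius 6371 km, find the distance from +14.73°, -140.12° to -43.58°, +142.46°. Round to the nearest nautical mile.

Δλ = 142.46 − -140.12 = 282.58°; wrapped into (−180°, 180°]: -77.42°.
Δφ = -43.58 − 14.73 = -58.31°.
a = sin²(Δφ/2) + cos φ₁ · cos φ₂ · sin²(Δλ/2) = 0.511344.
c = 2·atan2(√a, √(1−a)) = 1.59349 rad → d = 6371·c ≈ 10152.10 km ≈ 5481.70 nmi.

5482 nmi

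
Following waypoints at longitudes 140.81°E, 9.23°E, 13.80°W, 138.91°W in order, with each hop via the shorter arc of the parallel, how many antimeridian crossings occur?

Leg 1: +140.81° → +9.23°, shortest Δλ = -131.58° (west) — does not cross 180°.
Leg 2: +9.23° → -13.80°, shortest Δλ = -23.03° (west) — does not cross 180°.
Leg 3: -13.80° → -138.91°, shortest Δλ = -125.11° (west) — does not cross 180°.
Total crossings: 0.

0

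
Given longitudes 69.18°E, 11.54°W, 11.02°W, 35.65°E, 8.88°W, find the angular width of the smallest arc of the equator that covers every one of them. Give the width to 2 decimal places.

Sort the longitudes: -11.54°, -11.02°, -8.88°, +35.65°, +69.18°.
Eastward gaps between consecutive values (wrapping around): 0.52°, 2.14°, 44.53°, 33.53°, 279.28°.
Largest gap = 279.28° ⇒ minimal covering band is its complement: 360° − 279.28° = 80.72°.
Band runs from -11.54° eastward to +69.18°.

80.72°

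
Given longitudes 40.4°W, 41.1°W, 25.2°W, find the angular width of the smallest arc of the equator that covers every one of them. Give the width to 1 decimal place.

Sort the longitudes: -41.1°, -40.4°, -25.2°.
Eastward gaps between consecutive values (wrapping around): 0.7°, 15.2°, 344.1°.
Largest gap = 344.1° ⇒ minimal covering band is its complement: 360° − 344.1° = 15.9°.
Band runs from -41.1° eastward to -25.2°.

15.9°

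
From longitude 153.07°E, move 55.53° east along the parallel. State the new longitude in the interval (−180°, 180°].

151.40°W

Start at +153.07°; shift +55.53° → +208.60°.
+208.60° lies outside (−180°, 180°]; subtract 360° → -151.40°.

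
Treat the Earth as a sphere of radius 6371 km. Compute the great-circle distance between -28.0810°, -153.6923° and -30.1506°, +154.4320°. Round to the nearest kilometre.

Δλ = 154.4320 − -153.6923 = 308.1243°; wrapped into (−180°, 180°]: -51.8757°.
Δφ = -30.1506 − -28.0810 = -2.0696°.
a = sin²(Δφ/2) + cos φ₁ · cos φ₂ · sin²(Δλ/2) = 0.146284.
c = 2·atan2(√a, √(1−a)) = 0.78494 rad → d = 6371·c ≈ 5000.84 km.

5001 km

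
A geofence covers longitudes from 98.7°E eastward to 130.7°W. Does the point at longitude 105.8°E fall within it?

Yes

Band width going east from +98.7° to -130.7°: ((-130.7 − 98.7) mod 360) = 130.6°.
Offset of +105.8° east of the west edge: ((105.8 − 98.7) mod 360) = 7.1°.
7.1° ≤ 130.6° ⇒ inside.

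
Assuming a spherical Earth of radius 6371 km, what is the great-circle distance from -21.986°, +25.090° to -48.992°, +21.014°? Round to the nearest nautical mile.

Δλ = 21.014 − 25.090 = -4.076°.
Δφ = -48.992 − -21.986 = -27.006°.
a = sin²(Δφ/2) + cos φ₁ · cos φ₂ · sin²(Δλ/2) = 0.055290.
c = 2·atan2(√a, √(1−a)) = 0.47472 rad → d = 6371·c ≈ 3024.45 km ≈ 1633.07 nmi.

1633 nmi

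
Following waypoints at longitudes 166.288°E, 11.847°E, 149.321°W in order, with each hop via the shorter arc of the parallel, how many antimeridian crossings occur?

0

Leg 1: +166.288° → +11.847°, shortest Δλ = -154.441° (west) — does not cross 180°.
Leg 2: +11.847° → -149.321°, shortest Δλ = -161.168° (west) — does not cross 180°.
Total crossings: 0.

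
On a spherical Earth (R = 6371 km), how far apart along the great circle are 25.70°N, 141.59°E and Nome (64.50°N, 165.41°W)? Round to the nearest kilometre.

5707 km

Δλ = -165.41 − 141.59 = -307.00°; wrapped into (−180°, 180°]: 53.00°.
Δφ = 64.50 − 25.70 = 38.80°.
a = sin²(Δφ/2) + cos φ₁ · cos φ₂ · sin²(Δλ/2) = 0.187564.
c = 2·atan2(√a, √(1−a)) = 0.89583 rad → d = 6371·c ≈ 5707.32 km.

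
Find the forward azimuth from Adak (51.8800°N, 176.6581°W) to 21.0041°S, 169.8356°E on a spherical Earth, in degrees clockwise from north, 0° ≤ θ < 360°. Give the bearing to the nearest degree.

193°

Δλ = 169.8356 − -176.6581 = 346.4937°; wrapped into (−180°, 180°]: -13.5063°.
θ = atan2( sin Δλ · cos φ₂ , cos φ₁ · sin φ₂ − sin φ₁ · cos φ₂ · cos Δλ )
  = atan2(-0.21803, -0.93540) = -166.879° → normalised to [0°, 360°): 193.121°.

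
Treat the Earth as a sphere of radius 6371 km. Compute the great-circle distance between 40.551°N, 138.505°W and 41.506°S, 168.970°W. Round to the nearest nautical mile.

5198 nmi

Δλ = -168.970 − -138.505 = -30.465°.
Δφ = -41.506 − 40.551 = -82.057°.
a = sin²(Δφ/2) + cos φ₁ · cos φ₂ · sin²(Δλ/2) = 0.470186.
c = 2·atan2(√a, √(1−a)) = 1.51113 rad → d = 6371·c ≈ 9627.43 km ≈ 5198.40 nmi.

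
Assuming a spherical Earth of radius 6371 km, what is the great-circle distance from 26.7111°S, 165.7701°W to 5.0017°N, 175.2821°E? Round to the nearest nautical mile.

2199 nmi

Δλ = 175.2821 − -165.7701 = 341.0522°; wrapped into (−180°, 180°]: -18.9478°.
Δφ = 5.0017 − -26.7111 = 31.7128°.
a = sin²(Δφ/2) + cos φ₁ · cos φ₂ · sin²(Δλ/2) = 0.098762.
c = 2·atan2(√a, √(1−a)) = 0.63936 rad → d = 6371·c ≈ 4073.39 km ≈ 2199.45 nmi.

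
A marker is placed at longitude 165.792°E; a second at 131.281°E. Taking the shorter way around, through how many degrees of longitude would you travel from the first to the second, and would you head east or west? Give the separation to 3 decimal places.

Raw difference: 131.281 − 165.792 = -34.511°.
Normalise into (−180°, 180°]: -34.511° stays -34.511°.
Negative ⇒ the second point lies to the west; separation 34.511°.

34.511° west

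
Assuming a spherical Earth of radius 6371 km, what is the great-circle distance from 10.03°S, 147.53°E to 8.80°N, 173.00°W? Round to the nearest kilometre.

Δλ = -173.00 − 147.53 = -320.53°; wrapped into (−180°, 180°]: 39.47°.
Δφ = 8.80 − -10.03 = 18.83°.
a = sin²(Δφ/2) + cos φ₁ · cos φ₂ · sin²(Δλ/2) = 0.137717.
c = 2·atan2(√a, √(1−a)) = 0.76039 rad → d = 6371·c ≈ 4844.45 km.

4844 km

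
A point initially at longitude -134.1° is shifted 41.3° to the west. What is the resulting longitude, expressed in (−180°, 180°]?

Start at -134.1°; shift −41.3° → -175.4°.
-175.4° already lies in (−180°, 180°].

-175.4°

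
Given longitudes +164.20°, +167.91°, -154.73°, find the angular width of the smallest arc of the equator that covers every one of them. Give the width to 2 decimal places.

41.07°

Sort the longitudes: -154.73°, +164.20°, +167.91°.
Eastward gaps between consecutive values (wrapping around): 318.93°, 3.71°, 37.36°.
Largest gap = 318.93° ⇒ minimal covering band is its complement: 360° − 318.93° = 41.07°.
Band runs from +164.20° eastward to -154.73°, crossing the antimeridian.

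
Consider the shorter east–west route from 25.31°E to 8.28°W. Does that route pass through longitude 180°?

Signed shortest Δλ = ((-8.28 − 25.31 + 180) mod 360) − 180 = -33.59°.
Going west by 33.59° from +25.31° reaches -8.28° without touching 180°.

No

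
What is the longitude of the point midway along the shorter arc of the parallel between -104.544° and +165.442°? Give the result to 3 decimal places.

Signed shortest Δλ from -104.544° to +165.442° is -90.014°.
Midpoint longitude = -104.544° + (-90.014°)/2 = -104.544° − 45.007° = -149.551°.
(The naïve average (-104.544 + +165.442)/2 = 30.449° is on the wrong side of the globe.)

-149.551°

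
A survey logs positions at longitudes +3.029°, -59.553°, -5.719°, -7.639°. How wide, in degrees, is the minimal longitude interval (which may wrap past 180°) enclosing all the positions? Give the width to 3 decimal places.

62.582°

Sort the longitudes: -59.553°, -7.639°, -5.719°, +3.029°.
Eastward gaps between consecutive values (wrapping around): 51.914°, 1.920°, 8.748°, 297.418°.
Largest gap = 297.418° ⇒ minimal covering band is its complement: 360° − 297.418° = 62.582°.
Band runs from -59.553° eastward to +3.029°.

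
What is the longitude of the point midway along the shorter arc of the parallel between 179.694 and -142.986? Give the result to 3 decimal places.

-161.646°

Signed shortest Δλ from +179.694° to -142.986° is +37.320°.
Midpoint longitude = +179.694° + (+37.320°)/2 = +179.694° + 18.660° = +198.354°.
Normalise into (−180°, 180°]: -161.646°.
(The naïve average (+179.694 + -142.986)/2 = 18.354° is on the wrong side of the globe.)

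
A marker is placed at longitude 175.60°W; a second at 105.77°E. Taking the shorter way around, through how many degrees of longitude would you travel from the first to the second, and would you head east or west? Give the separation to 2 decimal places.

Raw difference: 105.77 − -175.60 = 281.37°.
Normalise into (−180°, 180°]: 281.37° − 360° = -78.63°.
Negative ⇒ the second point lies to the west; separation 78.63°.

78.63° west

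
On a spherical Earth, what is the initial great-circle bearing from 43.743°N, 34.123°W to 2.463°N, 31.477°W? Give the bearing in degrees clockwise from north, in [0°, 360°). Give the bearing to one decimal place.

Δλ = -31.477 − -34.123 = 2.646°.
θ = atan2( sin Δλ · cos φ₂ , cos φ₁ · sin φ₂ − sin φ₁ · cos φ₂ · cos Δλ )
  = atan2(0.04612, -0.65900) = 175.997° → normalised to [0°, 360°): 175.997°.

176.0°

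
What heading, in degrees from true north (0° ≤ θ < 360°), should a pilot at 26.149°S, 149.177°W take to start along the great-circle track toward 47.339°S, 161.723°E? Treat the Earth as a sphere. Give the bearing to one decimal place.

227.8°

Δλ = 161.723 − -149.177 = 310.900°; wrapped into (−180°, 180°]: -49.100°.
θ = atan2( sin Δλ · cos φ₂ , cos φ₁ · sin φ₂ − sin φ₁ · cos φ₂ · cos Δλ )
  = atan2(-0.51221, -0.46457) = -132.208° → normalised to [0°, 360°): 227.792°.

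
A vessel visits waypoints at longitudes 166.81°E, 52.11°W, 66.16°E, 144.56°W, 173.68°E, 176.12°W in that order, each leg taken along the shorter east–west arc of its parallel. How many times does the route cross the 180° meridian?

Leg 1: +166.81° → -52.11°, shortest Δλ = 141.08° (east) — crosses 180°.
Leg 2: -52.11° → +66.16°, shortest Δλ = 118.27° (east) — does not cross 180°.
Leg 3: +66.16° → -144.56°, shortest Δλ = 149.28° (east) — crosses 180°.
Leg 4: -144.56° → +173.68°, shortest Δλ = -41.76° (west) — crosses 180°.
Leg 5: +173.68° → -176.12°, shortest Δλ = 10.2° (east) — crosses 180°.
Total crossings: 4.

4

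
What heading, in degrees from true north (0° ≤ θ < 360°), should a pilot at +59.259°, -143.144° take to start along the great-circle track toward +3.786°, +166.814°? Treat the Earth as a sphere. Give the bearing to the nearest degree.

Δλ = 166.814 − -143.144 = 309.958°; wrapped into (−180°, 180°]: -50.042°.
θ = atan2( sin Δλ · cos φ₂ , cos φ₁ · sin φ₂ − sin φ₁ · cos φ₂ · cos Δλ )
  = atan2(-0.76484, -0.51703) = -124.058° → normalised to [0°, 360°): 235.942°.

236°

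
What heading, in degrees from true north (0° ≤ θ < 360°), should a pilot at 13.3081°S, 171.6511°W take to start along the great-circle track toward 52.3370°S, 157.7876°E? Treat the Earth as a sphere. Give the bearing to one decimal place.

Δλ = 157.7876 − -171.6511 = 329.4387°; wrapped into (−180°, 180°]: -30.5613°.
θ = atan2( sin Δλ · cos φ₂ , cos φ₁ · sin φ₂ − sin φ₁ · cos φ₂ · cos Δλ )
  = atan2(-0.31068, -0.64925) = -154.428° → normalised to [0°, 360°): 205.572°.

205.6°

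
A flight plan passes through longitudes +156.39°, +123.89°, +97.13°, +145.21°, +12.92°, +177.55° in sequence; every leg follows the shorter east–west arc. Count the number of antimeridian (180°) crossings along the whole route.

Leg 1: +156.39° → +123.89°, shortest Δλ = -32.5° (west) — does not cross 180°.
Leg 2: +123.89° → +97.13°, shortest Δλ = -26.76° (west) — does not cross 180°.
Leg 3: +97.13° → +145.21°, shortest Δλ = 48.08° (east) — does not cross 180°.
Leg 4: +145.21° → +12.92°, shortest Δλ = -132.29° (west) — does not cross 180°.
Leg 5: +12.92° → +177.55°, shortest Δλ = 164.63° (east) — does not cross 180°.
Total crossings: 0.

0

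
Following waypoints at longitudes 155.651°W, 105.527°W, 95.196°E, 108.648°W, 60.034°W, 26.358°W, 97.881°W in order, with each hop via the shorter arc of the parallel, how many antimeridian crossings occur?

2

Leg 1: -155.651° → -105.527°, shortest Δλ = 50.124° (east) — does not cross 180°.
Leg 2: -105.527° → +95.196°, shortest Δλ = -159.277° (west) — crosses 180°.
Leg 3: +95.196° → -108.648°, shortest Δλ = 156.156° (east) — crosses 180°.
Leg 4: -108.648° → -60.034°, shortest Δλ = 48.614° (east) — does not cross 180°.
Leg 5: -60.034° → -26.358°, shortest Δλ = 33.676° (east) — does not cross 180°.
Leg 6: -26.358° → -97.881°, shortest Δλ = -71.523° (west) — does not cross 180°.
Total crossings: 2.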